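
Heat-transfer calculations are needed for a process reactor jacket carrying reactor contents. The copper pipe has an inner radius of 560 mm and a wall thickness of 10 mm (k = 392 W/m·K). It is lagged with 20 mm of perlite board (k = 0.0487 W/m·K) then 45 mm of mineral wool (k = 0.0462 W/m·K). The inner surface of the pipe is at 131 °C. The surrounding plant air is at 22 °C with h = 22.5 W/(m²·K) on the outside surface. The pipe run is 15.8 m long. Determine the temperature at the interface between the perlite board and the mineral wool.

For a radial system each layer contributes R = ln(r_out/r_in)/(2πkL); films add R = 1/(hA).
R_copper pipe wall = ln(570/560)/(2π×392×15.8) = 4.548×10^-7 K/W
R_perlite board = ln(590/570)/(2π×0.0487×15.8) = 0.007133 K/W
R_mineral wool = ln(635/590)/(2π×0.0462×15.8) = 0.01603 K/W
R_outer film = 1/(h_o·2πr_oL) = 1/(22.5×2π×0.635×15.8) = 7.05×10^-4 K/W
R_total = 0.02386 K/W
Q = ΔT/R_total = 109/0.02386
Q = 4570 W
T_interface = T_inner − Q·ΣR(inner→interface) = 131 − 4570×0.007134

T ≈ 98.4 °C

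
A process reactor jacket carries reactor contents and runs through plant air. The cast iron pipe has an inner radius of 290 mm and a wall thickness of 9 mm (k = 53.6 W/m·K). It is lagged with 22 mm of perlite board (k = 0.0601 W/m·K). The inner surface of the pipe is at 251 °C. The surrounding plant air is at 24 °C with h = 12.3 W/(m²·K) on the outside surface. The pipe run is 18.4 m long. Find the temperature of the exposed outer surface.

Cylindrical conduction, so R = ln(r₂/r₁)/(2πkL) per layer, in series:
R_cast iron pipe wall = ln(299/290)/(2π×53.6×18.4) = 4.932×10^-6 K/W
R_perlite board = ln(321/299)/(2π×0.0601×18.4) = 0.01022 K/W
R_outer film = 1/(h_o·2πr_oL) = 1/(12.3×2π×0.321×18.4) = 0.002191 K/W
R_total = 0.01241 K/W
Q = ΔT/R_total = 227/0.01241
Q = 18300 W
T_interface = T_inner − Q·ΣR(inner→interface) = 251 − 18300×0.01022

T ≈ 64.1 °C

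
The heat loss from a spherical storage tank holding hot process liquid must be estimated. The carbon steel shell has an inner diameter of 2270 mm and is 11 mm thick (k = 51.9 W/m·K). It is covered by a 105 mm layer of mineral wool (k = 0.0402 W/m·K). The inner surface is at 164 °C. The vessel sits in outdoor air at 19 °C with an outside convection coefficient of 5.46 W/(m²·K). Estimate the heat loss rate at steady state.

Each spherical layer contributes R = (1/r_i − 1/r_o)/(4πk):
R_carbon steel shell = (1/1.135 − 1/1.146)/(4π×51.9) = 1.297×10^-5 K/W
R_mineral wool = (1/1.146 − 1/1.251)/(4π×0.0402) = 0.145 K/W
R_outer film = 1/(h·4πr_o²) = 1/(5.46×4π×1.251²) = 0.009313 K/W
R_total = 0.1543 K/W
Q = ΔT/R_total = 145/0.1543

Q ≈ 940 W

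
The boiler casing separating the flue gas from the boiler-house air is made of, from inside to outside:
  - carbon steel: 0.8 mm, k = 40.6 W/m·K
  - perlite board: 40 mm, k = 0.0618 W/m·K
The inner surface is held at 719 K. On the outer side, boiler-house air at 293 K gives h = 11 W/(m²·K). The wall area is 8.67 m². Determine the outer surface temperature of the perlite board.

T ≈ 345 K

Series thermal resistances:
R_carbon steel = L/(kA) = 0.0008/(40.6×8.67) = 2.273×10^-6 K/W
R_perlite board = L/(kA) = 0.04/(0.0618×8.67) = 0.07465 K/W
R_outer film = 1/(h_o·A) = 1/(11×8.67) = 0.01049 K/W
R_total = 0.08514 K/W;  Q = ΔT/R_total = 426/0.08514 = 5003 W
T_interface = T_inner − Q·ΣR(inner→interface) = 719 − 5000×0.07466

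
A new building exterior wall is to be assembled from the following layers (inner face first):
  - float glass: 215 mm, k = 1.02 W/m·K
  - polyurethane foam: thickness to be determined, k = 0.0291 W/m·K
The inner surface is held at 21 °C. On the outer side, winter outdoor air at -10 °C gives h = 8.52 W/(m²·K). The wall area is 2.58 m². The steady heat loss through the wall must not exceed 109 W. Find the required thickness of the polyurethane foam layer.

L ≈ 11.8 mm

Model the wall as resistances in series:
R_float glass = L/(kA) = 0.215/(1.02×2.58) = 0.0817 K/W
R_outer film = 1/(h_o·A) = 1/(8.52×2.58) = 0.04549 K/W
Sum of the known resistances R_other = 0.1272 K/W
Required total resistance R_tot = ΔT/Q_allow = 31/109 = 0.2844 K/W
R_polyurethane foam = R_tot − R_other = 0.1572 K/W
L = R·k·A = 0.1572×0.0291×2.58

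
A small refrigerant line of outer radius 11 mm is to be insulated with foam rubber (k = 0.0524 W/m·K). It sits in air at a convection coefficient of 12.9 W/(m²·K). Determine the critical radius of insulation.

For a cylinder r_cr = k/h = 0.0524/12.9
r_cr = 4.06 mm; since the bare radius (11 mm) is above r_cr, any added insulation will reduce heat loss.

r_cr ≈ 4.06 mm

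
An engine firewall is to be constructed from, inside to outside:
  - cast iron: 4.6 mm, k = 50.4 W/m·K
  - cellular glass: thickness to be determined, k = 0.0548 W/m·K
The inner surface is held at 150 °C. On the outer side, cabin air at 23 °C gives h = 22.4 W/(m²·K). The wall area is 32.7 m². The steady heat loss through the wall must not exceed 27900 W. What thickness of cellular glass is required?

Series thermal resistances:
R_cast iron = L/(kA) = 0.0046/(50.4×32.7) = 2.791×10^-6 K/W
R_outer film = 1/(h_o·A) = 1/(22.4×32.7) = 0.001365 K/W
Sum of the known resistances R_other = 0.001368 K/W
Required total resistance R_tot = ΔT/Q_allow = 127/27900 = 0.004552 K/W
R_cellular glass = R_tot − R_other = 0.003184 K/W
L = R·k·A = 0.003184×0.0548×32.7

L ≈ 5.71 mm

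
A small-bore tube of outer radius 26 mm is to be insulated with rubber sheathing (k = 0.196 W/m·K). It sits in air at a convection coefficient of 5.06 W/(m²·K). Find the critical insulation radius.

For a cylinder r_cr = k/h = 0.196/5.06
r_cr = 38.7 mm; since the bare radius (26 mm) is below r_cr, adding a thin layer of insulation will *increase* heat loss.

r_cr ≈ 38.7 mm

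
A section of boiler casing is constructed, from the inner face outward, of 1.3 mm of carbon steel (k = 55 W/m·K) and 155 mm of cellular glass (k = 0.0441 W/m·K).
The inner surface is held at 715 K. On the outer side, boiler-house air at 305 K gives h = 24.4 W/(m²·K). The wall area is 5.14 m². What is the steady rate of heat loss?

Q ≈ 593 W

Treating each layer as a thermal resistance in series:
R_carbon steel = L/(kA) = 0.0013/(55×5.14) = 4.599×10^-6 K/W
R_cellular glass = L/(kA) = 0.155/(0.0441×5.14) = 0.6838 K/W
R_outer film = 1/(h_o·A) = 1/(24.4×5.14) = 0.007973 K/W
R_total = 0.6918 K/W
Q = ΔT / R_total = 410 / 0.6918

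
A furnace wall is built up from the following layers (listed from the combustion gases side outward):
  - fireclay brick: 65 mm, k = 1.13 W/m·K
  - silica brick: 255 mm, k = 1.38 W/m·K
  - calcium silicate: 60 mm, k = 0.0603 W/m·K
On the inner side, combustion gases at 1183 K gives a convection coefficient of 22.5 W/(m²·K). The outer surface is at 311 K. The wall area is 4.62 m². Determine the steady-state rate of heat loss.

Q ≈ 3140 W

Thermal resistances in series:
R_inner film = 1/(h_i·A) = 1/(22.5×4.62) = 0.00962 K/W
R_fireclay brick = L/(kA) = 0.065/(1.13×4.62) = 0.01245 K/W
R_silica brick = L/(kA) = 0.255/(1.38×4.62) = 0.04 K/W
R_calcium silicate = L/(kA) = 0.06/(0.0603×4.62) = 0.2154 K/W
R_total = 0.2774 K/W
Q = ΔT / R_total = 872 / 0.2774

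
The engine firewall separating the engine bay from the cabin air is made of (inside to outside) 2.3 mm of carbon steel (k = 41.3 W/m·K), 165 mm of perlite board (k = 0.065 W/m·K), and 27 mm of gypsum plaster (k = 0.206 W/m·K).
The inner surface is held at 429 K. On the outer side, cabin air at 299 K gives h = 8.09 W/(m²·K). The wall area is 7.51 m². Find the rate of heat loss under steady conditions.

Q ≈ 350 W

Model the wall as resistances in series:
R_carbon steel = L/(kA) = 0.0023/(41.3×7.51) = 7.415×10^-6 K/W
R_perlite board = L/(kA) = 0.165/(0.065×7.51) = 0.338 K/W
R_gypsum plaster = L/(kA) = 0.027/(0.206×7.51) = 0.01745 K/W
R_outer film = 1/(h_o·A) = 1/(8.09×7.51) = 0.01646 K/W
R_total = 0.3719 K/W
Q = ΔT / R_total = 130 / 0.3719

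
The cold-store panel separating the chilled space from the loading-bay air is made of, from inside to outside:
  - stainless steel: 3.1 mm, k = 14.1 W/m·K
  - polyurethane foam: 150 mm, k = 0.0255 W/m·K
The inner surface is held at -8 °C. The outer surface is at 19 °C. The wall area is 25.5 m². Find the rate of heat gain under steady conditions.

Treating each layer as a thermal resistance in series:
R_stainless steel = L/(kA) = 0.0031/(14.1×25.5) = 8.622×10^-6 K/W
R_polyurethane foam = L/(kA) = 0.15/(0.0255×25.5) = 0.2307 K/W
R_total = 0.2307 K/W
Q = ΔT / R_total = 27 / 0.2307

Q ≈ 117 W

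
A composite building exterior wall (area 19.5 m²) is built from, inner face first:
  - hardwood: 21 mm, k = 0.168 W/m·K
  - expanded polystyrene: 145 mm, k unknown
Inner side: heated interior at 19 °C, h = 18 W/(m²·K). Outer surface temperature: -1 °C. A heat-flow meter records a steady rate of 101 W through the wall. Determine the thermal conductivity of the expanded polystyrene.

k ≈ 0.0394 W/(m·K)

Thermal resistances in series:
R_inner film = 1/(h_i·A) = 1/(18×19.5) = 0.002849 K/W
R_hardwood = L/(kA) = 0.021/(0.168×19.5) = 0.00641 K/W
Sum of known resistances R_other = 0.009259 K/W
Total R = ΔT/Q = 20/101 = 0.198 K/W
R_expanded polystyrene = R_total − R_other = 0.1888 K/W
k = L/(R·A) = 0.145/(0.1888×19.5)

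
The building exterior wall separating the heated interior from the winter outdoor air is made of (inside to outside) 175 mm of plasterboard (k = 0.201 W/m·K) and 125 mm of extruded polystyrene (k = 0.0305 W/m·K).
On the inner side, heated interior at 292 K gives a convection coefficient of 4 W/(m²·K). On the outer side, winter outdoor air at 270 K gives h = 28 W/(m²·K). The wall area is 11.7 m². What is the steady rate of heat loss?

Series thermal resistances:
R_inner film = 1/(h_i·A) = 1/(4×11.7) = 0.02137 K/W
R_plasterboard = L/(kA) = 0.175/(0.201×11.7) = 0.07441 K/W
R_extruded polystyrene = L/(kA) = 0.125/(0.0305×11.7) = 0.3503 K/W
R_outer film = 1/(h_o·A) = 1/(28×11.7) = 0.003053 K/W
R_total = 0.4491 K/W
Q = ΔT / R_total = 22 / 0.4491

Q ≈ 49 W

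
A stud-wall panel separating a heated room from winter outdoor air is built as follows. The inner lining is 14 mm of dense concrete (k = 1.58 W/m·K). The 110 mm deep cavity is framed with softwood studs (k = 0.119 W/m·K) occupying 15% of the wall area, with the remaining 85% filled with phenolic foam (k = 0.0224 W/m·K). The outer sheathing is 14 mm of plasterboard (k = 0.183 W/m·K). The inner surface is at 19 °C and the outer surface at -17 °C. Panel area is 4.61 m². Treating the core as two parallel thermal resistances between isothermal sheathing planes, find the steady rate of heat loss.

Sheathing layers in series; stud and cavity paths in parallel between them.
R_inner = 0.014/(1.58×4.61) = 0.001922 K/W
R_stud  = 0.11/(0.119×0.15×4.61) = 1.337 K/W
R_cav   = 0.11/(0.0224×0.85×4.61) = 1.253 K/W
1/R_core = 1/R_stud + 1/R_cav → R_core = 0.6468 K/W
R_outer = 0.014/(0.183×4.61) = 0.01659 K/W
R_total = 0.6653 K/W
Q = ΔT/R_total = 36/0.6653

Q ≈ 54.1 W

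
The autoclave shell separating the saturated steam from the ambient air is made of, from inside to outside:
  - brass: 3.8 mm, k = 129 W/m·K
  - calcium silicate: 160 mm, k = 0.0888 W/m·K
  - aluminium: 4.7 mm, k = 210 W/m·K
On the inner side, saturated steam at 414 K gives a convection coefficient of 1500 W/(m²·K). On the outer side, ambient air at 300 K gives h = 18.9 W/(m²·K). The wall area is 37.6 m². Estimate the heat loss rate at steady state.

Using the resistance-network approach (series):
R_inner film = 1/(h_i·A) = 1/(1500×37.6) = 1.773×10^-5 K/W
R_brass = L/(kA) = 0.0038/(129×37.6) = 7.834×10^-7 K/W
R_calcium silicate = L/(kA) = 0.16/(0.0888×37.6) = 0.04792 K/W
R_aluminium = L/(kA) = 0.0047/(210×37.6) = 5.952×10^-7 K/W
R_outer film = 1/(h_o·A) = 1/(18.9×37.6) = 0.001407 K/W
R_total = 0.04935 K/W
Q = ΔT / R_total = 114 / 0.04935

Q ≈ 2310 W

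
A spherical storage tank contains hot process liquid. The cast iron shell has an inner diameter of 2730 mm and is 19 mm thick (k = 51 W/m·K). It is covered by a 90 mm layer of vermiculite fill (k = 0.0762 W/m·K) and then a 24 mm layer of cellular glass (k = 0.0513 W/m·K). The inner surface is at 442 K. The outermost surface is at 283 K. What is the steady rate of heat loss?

Each spherical layer contributes R = (1/r_i − 1/r_o)/(4πk):
R_cast iron shell = (1/1.365 − 1/1.384)/(4π×51) = 1.569×10^-5 K/W
R_vermiculite fill = (1/1.384 − 1/1.474)/(4π×0.0762) = 0.04607 K/W
R_cellular glass = (1/1.474 − 1/1.498)/(4π×0.0513) = 0.01686 K/W
R_total = 0.06295 K/W
Q = ΔT/R_total = 159/0.06295

Q ≈ 2530 W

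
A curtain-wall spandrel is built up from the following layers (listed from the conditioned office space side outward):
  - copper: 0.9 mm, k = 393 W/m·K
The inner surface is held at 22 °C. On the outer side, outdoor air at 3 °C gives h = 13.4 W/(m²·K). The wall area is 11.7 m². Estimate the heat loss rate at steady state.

Q ≈ 2980 W

Thermal resistances in series:
R_copper = L/(kA) = 0.0009/(393×11.7) = 1.957×10^-7 K/W
R_outer film = 1/(h_o·A) = 1/(13.4×11.7) = 0.006378 K/W
R_total = 0.006379 K/W
Q = ΔT / R_total = 19 / 0.006379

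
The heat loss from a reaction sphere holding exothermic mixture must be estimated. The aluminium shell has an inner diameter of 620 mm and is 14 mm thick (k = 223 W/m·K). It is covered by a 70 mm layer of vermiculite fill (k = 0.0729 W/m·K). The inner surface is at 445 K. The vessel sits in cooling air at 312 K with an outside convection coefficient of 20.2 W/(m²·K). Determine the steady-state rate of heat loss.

Q ≈ 213 W

Each spherical layer contributes R = (1/r_i − 1/r_o)/(4πk):
R_aluminium shell = (1/0.31 − 1/0.324)/(4π×223) = 4.974×10^-5 K/W
R_vermiculite fill = (1/0.324 − 1/0.394)/(4π×0.0729) = 0.5986 K/W
R_outer film = 1/(h·4πr_o²) = 1/(20.2×4π×0.394²) = 0.02538 K/W
R_total = 0.624 K/W
Q = ΔT/R_total = 133/0.624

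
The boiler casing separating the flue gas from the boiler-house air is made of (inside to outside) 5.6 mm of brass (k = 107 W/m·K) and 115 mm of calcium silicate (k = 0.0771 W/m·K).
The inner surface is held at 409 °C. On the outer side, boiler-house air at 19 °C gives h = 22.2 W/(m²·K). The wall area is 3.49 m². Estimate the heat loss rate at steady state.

Series thermal resistances:
R_brass = L/(kA) = 0.0056/(107×3.49) = 1.5×10^-5 K/W
R_calcium silicate = L/(kA) = 0.115/(0.0771×3.49) = 0.4274 K/W
R_outer film = 1/(h_o·A) = 1/(22.2×3.49) = 0.01291 K/W
R_total = 0.4403 K/W
Q = ΔT / R_total = 390 / 0.4403

Q ≈ 886 W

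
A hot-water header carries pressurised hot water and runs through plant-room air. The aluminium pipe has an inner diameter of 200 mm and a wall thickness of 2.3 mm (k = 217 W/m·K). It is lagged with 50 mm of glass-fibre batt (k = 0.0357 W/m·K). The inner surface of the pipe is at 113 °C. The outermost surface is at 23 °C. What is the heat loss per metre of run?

q′ ≈ 50.7 W/m

For a radial system each layer contributes R = ln(r_out/r_in)/(2πkL); films add R = 1/(hA).
R_aluminium pipe wall = ln(102.3/100)/(2π×217×1) = 1.668×10^-5 K/W
R_glass-fibre batt = ln(152.3/102.3)/(2π×0.0357×1) = 1.774 K/W
R_total = 1.774 K/W
Q = ΔT/R_total = 90/1.774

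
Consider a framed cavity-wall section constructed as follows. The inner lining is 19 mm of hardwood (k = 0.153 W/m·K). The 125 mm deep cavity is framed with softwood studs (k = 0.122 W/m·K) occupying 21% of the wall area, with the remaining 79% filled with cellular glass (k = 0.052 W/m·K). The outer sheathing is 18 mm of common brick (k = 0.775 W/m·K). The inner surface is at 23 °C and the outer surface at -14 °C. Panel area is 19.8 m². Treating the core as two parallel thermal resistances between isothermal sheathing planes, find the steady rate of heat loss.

Q ≈ 362 W

Sheathing layers in series; stud and cavity paths in parallel between them.
R_inner = 0.019/(0.153×19.8) = 0.006272 K/W
R_stud  = 0.125/(0.122×0.21×19.8) = 0.2464 K/W
R_cav   = 0.125/(0.052×0.79×19.8) = 0.1537 K/W
1/R_core = 1/R_stud + 1/R_cav → R_core = 0.09465 K/W
R_outer = 0.018/(0.775×19.8) = 0.001173 K/W
R_total = 0.1021 K/W
Q = ΔT/R_total = 37/0.1021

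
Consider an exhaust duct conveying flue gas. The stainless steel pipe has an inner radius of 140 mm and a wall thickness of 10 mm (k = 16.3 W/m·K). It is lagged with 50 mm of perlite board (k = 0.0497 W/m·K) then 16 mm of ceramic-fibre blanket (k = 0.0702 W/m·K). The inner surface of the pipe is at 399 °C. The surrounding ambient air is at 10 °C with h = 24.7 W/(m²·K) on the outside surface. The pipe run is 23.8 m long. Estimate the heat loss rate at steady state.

For a radial system each layer contributes R = ln(r_out/r_in)/(2πkL); films add R = 1/(hA).
R_stainless steel pipe wall = ln(150/140)/(2π×16.3×23.8) = 2.83×10^-5 K/W
R_perlite board = ln(200/150)/(2π×0.0497×23.8) = 0.03871 K/W
R_ceramic-fibre blanket = ln(216/200)/(2π×0.0702×23.8) = 0.007331 K/W
R_outer film = 1/(h_o·2πr_oL) = 1/(24.7×2π×0.216×23.8) = 0.001253 K/W
R_total = 0.04732 K/W
Q = ΔT/R_total = 389/0.04732

Q ≈ 8220 W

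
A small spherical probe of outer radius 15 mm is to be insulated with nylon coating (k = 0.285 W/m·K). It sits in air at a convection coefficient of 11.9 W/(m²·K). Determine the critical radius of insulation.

r_cr ≈ 47.9 mm

For a sphere r_cr = 2k/h = 2×0.285/11.9
r_cr = 47.9 mm; since the bare radius (15 mm) is below r_cr, adding a thin layer of insulation will *increase* heat loss.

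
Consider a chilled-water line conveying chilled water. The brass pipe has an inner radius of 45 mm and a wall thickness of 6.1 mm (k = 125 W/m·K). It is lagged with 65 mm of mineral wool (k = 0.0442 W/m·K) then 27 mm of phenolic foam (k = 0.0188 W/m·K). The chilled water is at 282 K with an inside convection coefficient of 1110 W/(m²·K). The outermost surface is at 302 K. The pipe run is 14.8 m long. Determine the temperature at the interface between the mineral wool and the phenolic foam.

Cylindrical conduction, so R = ln(r₂/r₁)/(2πkL) per layer, in series:
R_inner film = 1/(h_i·2πr₁L) = 1/(1110×2π×0.045×14.8) = 2.153×10^-4 K/W
R_brass pipe wall = ln(51.1/45)/(2π×125×14.8) = 1.094×10^-5 K/W
R_mineral wool = ln(116.1/51.1)/(2π×0.0442×14.8) = 0.1997 K/W
R_phenolic foam = ln(143.1/116.1)/(2π×0.0188×14.8) = 0.1196 K/W
R_total = 0.3195 K/W
Q = ΔT/R_total = 20/0.3195
Q = 62.6 W
T_interface = T_inner + Q·ΣR(inner→interface) = 282 + 62.6×0.1999

T ≈ 295 K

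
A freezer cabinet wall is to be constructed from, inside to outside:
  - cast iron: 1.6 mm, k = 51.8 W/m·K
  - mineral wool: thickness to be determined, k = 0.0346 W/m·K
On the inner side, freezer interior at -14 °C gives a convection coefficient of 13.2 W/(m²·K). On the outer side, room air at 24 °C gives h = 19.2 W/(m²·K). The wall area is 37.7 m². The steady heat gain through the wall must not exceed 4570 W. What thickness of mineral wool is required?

L ≈ 6.42 mm

Thermal resistances in series:
R_inner film = 1/(h_i·A) = 1/(13.2×37.7) = 0.002009 K/W
R_cast iron = L/(kA) = 0.0016/(51.8×37.7) = 8.193×10^-7 K/W
R_outer film = 1/(h_o·A) = 1/(19.2×37.7) = 0.001382 K/W
Sum of the known resistances R_other = 0.003392 K/W
Required total resistance R_tot = ΔT/Q_allow = 38/4570 = 0.008315 K/W
R_mineral wool = R_tot − R_other = 0.004923 K/W
L = R·k·A = 0.004923×0.0346×37.7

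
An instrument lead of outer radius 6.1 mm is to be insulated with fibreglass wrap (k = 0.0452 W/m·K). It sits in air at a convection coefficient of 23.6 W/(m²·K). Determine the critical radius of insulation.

For a cylinder r_cr = k/h = 0.0452/23.6
r_cr = 1.92 mm; since the bare radius (6.1 mm) is above r_cr, any added insulation will reduce heat loss.

r_cr ≈ 1.92 mm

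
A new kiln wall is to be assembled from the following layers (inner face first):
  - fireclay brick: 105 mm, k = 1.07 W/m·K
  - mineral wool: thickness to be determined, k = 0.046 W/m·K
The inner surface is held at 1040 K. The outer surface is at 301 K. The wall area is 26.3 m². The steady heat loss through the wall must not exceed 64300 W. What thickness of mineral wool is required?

Treating each layer as a thermal resistance in series:
R_fireclay brick = L/(kA) = 0.105/(1.07×26.3) = 0.003731 K/W
Sum of the known resistances R_other = 0.003731 K/W
Required total resistance R_tot = ΔT/Q_allow = 739/64300 = 0.01149 K/W
R_mineral wool = R_tot − R_other = 0.007762 K/W
L = R·k·A = 0.007762×0.046×26.3

L ≈ 9.39 mm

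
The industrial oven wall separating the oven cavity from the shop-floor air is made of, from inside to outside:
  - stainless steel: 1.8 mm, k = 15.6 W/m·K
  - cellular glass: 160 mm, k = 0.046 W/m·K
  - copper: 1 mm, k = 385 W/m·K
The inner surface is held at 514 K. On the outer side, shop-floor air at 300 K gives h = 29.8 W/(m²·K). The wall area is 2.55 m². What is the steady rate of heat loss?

Q ≈ 155 W

Treating each layer as a thermal resistance in series:
R_stainless steel = L/(kA) = 0.0018/(15.6×2.55) = 4.525×10^-5 K/W
R_cellular glass = L/(kA) = 0.16/(0.046×2.55) = 1.364 K/W
R_copper = L/(kA) = 0.001/(385×2.55) = 1.019×10^-6 K/W
R_outer film = 1/(h_o·A) = 1/(29.8×2.55) = 0.01316 K/W
R_total = 1.377 K/W
Q = ΔT / R_total = 214 / 1.377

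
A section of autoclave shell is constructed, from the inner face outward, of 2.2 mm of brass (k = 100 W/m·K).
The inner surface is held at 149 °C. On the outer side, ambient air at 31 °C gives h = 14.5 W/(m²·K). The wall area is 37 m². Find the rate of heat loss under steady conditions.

Thermal resistances in series:
R_brass = L/(kA) = 0.0022/(100×37) = 5.946×10^-7 K/W
R_outer film = 1/(h_o·A) = 1/(14.5×37) = 0.001864 K/W
R_total = 0.001865 K/W
Q = ΔT / R_total = 118 / 0.001865

Q ≈ 63300 W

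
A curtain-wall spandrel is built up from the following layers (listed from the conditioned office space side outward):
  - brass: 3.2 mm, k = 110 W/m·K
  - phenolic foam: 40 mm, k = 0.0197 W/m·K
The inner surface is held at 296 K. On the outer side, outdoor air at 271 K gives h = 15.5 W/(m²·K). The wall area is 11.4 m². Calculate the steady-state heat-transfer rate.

Series thermal resistances:
R_brass = L/(kA) = 0.0032/(110×11.4) = 2.552×10^-6 K/W
R_phenolic foam = L/(kA) = 0.04/(0.0197×11.4) = 0.1781 K/W
R_outer film = 1/(h_o·A) = 1/(15.5×11.4) = 0.005659 K/W
R_total = 0.1838 K/W
Q = ΔT / R_total = 25 / 0.1838

Q ≈ 136 W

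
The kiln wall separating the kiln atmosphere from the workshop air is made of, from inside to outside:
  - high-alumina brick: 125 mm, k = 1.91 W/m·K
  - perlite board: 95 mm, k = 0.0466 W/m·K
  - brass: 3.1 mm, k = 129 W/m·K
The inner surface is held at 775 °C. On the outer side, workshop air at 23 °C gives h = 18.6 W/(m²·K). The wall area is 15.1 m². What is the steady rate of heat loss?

Q ≈ 5260 W

Series thermal resistances:
R_high-alumina brick = L/(kA) = 0.125/(1.91×15.1) = 0.004334 K/W
R_perlite board = L/(kA) = 0.095/(0.0466×15.1) = 0.135 K/W
R_brass = L/(kA) = 0.0031/(129×15.1) = 1.591×10^-6 K/W
R_outer film = 1/(h_o·A) = 1/(18.6×15.1) = 0.00356 K/W
R_total = 0.1429 K/W
Q = ΔT / R_total = 752 / 0.1429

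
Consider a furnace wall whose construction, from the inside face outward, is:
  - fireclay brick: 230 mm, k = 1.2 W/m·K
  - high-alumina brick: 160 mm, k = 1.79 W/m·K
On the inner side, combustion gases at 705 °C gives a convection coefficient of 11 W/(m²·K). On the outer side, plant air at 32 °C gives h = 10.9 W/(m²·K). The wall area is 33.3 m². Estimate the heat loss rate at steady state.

Treating each layer as a thermal resistance in series:
R_inner film = 1/(h_i·A) = 1/(11×33.3) = 0.00273 K/W
R_fireclay brick = L/(kA) = 0.23/(1.2×33.3) = 0.005756 K/W
R_high-alumina brick = L/(kA) = 0.16/(1.79×33.3) = 0.002684 K/W
R_outer film = 1/(h_o·A) = 1/(10.9×33.3) = 0.002755 K/W
R_total = 0.01393 K/W
Q = ΔT / R_total = 673 / 0.01393

Q ≈ 48300 W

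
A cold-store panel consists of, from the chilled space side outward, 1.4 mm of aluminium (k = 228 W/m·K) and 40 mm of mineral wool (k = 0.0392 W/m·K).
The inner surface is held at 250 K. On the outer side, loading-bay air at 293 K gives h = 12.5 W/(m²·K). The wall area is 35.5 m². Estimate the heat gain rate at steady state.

Thermal resistances in series:
R_aluminium = L/(kA) = 0.0014/(228×35.5) = 1.73×10^-7 K/W
R_mineral wool = L/(kA) = 0.04/(0.0392×35.5) = 0.02874 K/W
R_outer film = 1/(h_o·A) = 1/(12.5×35.5) = 0.002254 K/W
R_total = 0.031 K/W
Q = ΔT / R_total = 43 / 0.031

Q ≈ 1390 W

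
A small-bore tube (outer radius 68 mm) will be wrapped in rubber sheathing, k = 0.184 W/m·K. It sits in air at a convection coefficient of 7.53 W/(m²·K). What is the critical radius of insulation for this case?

r_cr ≈ 24.4 mm

For a cylinder r_cr = k/h = 0.184/7.53
r_cr = 24.4 mm; since the bare radius (68 mm) is above r_cr, any added insulation will reduce heat loss.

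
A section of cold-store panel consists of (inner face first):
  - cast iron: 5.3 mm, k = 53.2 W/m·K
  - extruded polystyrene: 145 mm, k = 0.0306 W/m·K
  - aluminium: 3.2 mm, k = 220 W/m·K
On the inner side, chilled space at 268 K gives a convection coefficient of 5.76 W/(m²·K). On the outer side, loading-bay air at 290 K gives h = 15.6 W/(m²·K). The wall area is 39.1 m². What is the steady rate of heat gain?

Q ≈ 173 W

Series thermal resistances:
R_inner film = 1/(h_i·A) = 1/(5.76×39.1) = 0.00444 K/W
R_cast iron = L/(kA) = 0.0053/(53.2×39.1) = 2.548×10^-6 K/W
R_extruded polystyrene = L/(kA) = 0.145/(0.0306×39.1) = 0.1212 K/W
R_aluminium = L/(kA) = 0.0032/(220×39.1) = 3.72×10^-7 K/W
R_outer film = 1/(h_o·A) = 1/(15.6×39.1) = 0.001639 K/W
R_total = 0.1273 K/W
Q = ΔT / R_total = 22 / 0.1273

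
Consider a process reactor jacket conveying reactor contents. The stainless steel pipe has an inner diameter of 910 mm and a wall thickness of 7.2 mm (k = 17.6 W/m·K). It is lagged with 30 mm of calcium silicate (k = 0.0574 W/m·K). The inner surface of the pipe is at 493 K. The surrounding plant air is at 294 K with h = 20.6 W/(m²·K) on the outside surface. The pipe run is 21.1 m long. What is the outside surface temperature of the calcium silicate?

Radial resistances (cylindrical: R_cond = ln(r_o/r_i)/(2πkL), R_conv = 1/(h·2πrL)):
R_stainless steel pipe wall = ln(462.2/455)/(2π×17.6×21.1) = 6.729×10^-6 K/W
R_calcium silicate = ln(492.2/462.2)/(2π×0.0574×21.1) = 0.008264 K/W
R_outer film = 1/(h_o·2πr_oL) = 1/(20.6×2π×0.4922×21.1) = 7.439×10^-4 K/W
R_total = 0.009015 K/W
Q = ΔT/R_total = 199/0.009015
Q = 22100 W
T_interface = T_inner − Q·ΣR(inner→interface) = 493 − 22100×0.008271

T ≈ 310 K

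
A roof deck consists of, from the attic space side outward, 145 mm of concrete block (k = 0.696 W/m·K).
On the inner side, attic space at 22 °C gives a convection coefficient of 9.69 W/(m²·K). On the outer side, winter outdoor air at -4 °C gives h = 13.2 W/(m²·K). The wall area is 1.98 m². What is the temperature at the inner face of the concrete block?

Thermal resistances in series:
R_inner film = 1/(h_i·A) = 1/(9.69×1.98) = 0.05212 K/W
R_concrete block = L/(kA) = 0.145/(0.696×1.98) = 0.1052 K/W
R_outer film = 1/(h_o·A) = 1/(13.2×1.98) = 0.03826 K/W
R_total = 0.1956 K/W;  Q = ΔT/R_total = 26/0.1956 = 132.9 W
T_interface = T_inner − Q·ΣR(inner→interface) = 22 − 133×0.05212

T ≈ 15.1 °C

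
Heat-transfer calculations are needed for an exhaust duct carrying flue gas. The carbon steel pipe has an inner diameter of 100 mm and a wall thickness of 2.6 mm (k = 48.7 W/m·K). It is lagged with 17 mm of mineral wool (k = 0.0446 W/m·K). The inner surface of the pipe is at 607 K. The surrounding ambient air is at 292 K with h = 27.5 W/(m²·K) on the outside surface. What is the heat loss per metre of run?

q′ ≈ 291 W/m

Cylindrical conduction, so R = ln(r₂/r₁)/(2πkL) per layer, in series:
R_carbon steel pipe wall = ln(52.6/50)/(2π×48.7×1) = 1.657×10^-4 K/W
R_mineral wool = ln(69.6/52.6)/(2π×0.0446×1) = 0.9994 K/W
R_outer film = 1/(h_o·2πr_oL) = 1/(27.5×2π×0.0696×1) = 0.08315 K/W
R_total = 1.083 K/W
Q = ΔT/R_total = 315/1.083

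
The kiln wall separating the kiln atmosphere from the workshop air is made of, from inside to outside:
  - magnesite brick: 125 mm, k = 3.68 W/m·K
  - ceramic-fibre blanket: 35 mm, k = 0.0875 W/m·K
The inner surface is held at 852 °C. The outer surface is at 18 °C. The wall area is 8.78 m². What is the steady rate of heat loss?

Using the resistance-network approach (series):
R_magnesite brick = L/(kA) = 0.125/(3.68×8.78) = 0.003869 K/W
R_ceramic-fibre blanket = L/(kA) = 0.035/(0.0875×8.78) = 0.04556 K/W
R_total = 0.04943 K/W
Q = ΔT / R_total = 834 / 0.04943

Q ≈ 16900 W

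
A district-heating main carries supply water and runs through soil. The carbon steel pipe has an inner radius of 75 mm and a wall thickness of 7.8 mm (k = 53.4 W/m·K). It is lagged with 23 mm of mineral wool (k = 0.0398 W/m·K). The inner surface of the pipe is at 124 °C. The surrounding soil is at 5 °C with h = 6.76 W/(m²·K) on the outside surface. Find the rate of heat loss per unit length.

q′ ≈ 98.9 W/m

For a radial system each layer contributes R = ln(r_out/r_in)/(2πkL); films add R = 1/(hA).
R_carbon steel pipe wall = ln(82.8/75)/(2π×53.4×1) = 2.949×10^-4 K/W
R_mineral wool = ln(105.8/82.8)/(2π×0.0398×1) = 0.9802 K/W
R_outer film = 1/(h_o·2πr_oL) = 1/(6.76×2π×0.1058×1) = 0.2225 K/W
R_total = 1.203 K/W
Q = ΔT/R_total = 119/1.203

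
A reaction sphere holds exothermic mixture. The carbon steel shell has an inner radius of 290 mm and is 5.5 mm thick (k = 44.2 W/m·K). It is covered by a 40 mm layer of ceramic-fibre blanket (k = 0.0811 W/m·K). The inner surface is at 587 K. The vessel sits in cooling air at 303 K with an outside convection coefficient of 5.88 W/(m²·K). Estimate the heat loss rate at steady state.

Q ≈ 550 W

For a spherical shell R = (1/r₁ − 1/r₂)/(4πk); film R = 1/(h·4πr²). In series:
R_carbon steel shell = (1/0.29 − 1/0.2955)/(4π×44.2) = 1.156×10^-4 K/W
R_ceramic-fibre blanket = (1/0.2955 − 1/0.3355)/(4π×0.0811) = 0.3959 K/W
R_outer film = 1/(h·4πr_o²) = 1/(5.88×4π×0.3355²) = 0.1202 K/W
R_total = 0.5162 K/W
Q = ΔT/R_total = 284/0.5162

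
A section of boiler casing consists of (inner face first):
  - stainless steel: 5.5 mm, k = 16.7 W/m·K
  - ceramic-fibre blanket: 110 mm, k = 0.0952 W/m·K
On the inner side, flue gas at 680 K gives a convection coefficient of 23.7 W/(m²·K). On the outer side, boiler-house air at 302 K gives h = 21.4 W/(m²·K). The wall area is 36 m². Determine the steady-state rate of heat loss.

Q ≈ 10900 W

Thermal resistances in series:
R_inner film = 1/(h_i·A) = 1/(23.7×36) = 0.001172 K/W
R_stainless steel = L/(kA) = 0.0055/(16.7×36) = 9.148×10^-6 K/W
R_ceramic-fibre blanket = L/(kA) = 0.11/(0.0952×36) = 0.0321 K/W
R_outer film = 1/(h_o·A) = 1/(21.4×36) = 0.001298 K/W
R_total = 0.03458 K/W
Q = ΔT / R_total = 378 / 0.03458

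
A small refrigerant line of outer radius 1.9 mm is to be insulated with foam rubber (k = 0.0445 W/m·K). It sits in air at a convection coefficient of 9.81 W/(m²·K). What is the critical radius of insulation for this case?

r_cr ≈ 4.54 mm

For a cylinder r_cr = k/h = 0.0445/9.81
r_cr = 4.54 mm; since the bare radius (1.9 mm) is below r_cr, adding a thin layer of insulation will *increase* heat loss.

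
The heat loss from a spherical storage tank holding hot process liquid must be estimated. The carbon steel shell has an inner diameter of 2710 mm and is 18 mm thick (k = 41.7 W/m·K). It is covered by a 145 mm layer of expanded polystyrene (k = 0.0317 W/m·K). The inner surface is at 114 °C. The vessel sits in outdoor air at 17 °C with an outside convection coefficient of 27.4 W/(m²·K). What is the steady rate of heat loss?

Q ≈ 551 W

Each spherical layer contributes R = (1/r_i − 1/r_o)/(4πk):
R_carbon steel shell = (1/1.355 − 1/1.373)/(4π×41.7) = 1.846×10^-5 K/W
R_expanded polystyrene = (1/1.373 − 1/1.518)/(4π×0.0317) = 0.1746 K/W
R_outer film = 1/(h·4πr_o²) = 1/(27.4×4π×1.518²) = 0.00126 K/W
R_total = 0.1759 K/W
Q = ΔT/R_total = 97/0.1759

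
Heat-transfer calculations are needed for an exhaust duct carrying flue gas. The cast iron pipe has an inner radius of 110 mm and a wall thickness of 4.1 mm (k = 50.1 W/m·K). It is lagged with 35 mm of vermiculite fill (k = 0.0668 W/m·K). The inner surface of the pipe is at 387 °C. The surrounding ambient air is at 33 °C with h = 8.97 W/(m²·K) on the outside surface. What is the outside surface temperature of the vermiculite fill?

For a radial system each layer contributes R = ln(r_out/r_in)/(2πkL); films add R = 1/(hA).
R_cast iron pipe wall = ln(114.1/110)/(2π×50.1×1) = 1.163×10^-4 K/W
R_vermiculite fill = ln(149.1/114.1)/(2π×0.0668×1) = 0.6374 K/W
R_outer film = 1/(h_o·2πr_oL) = 1/(8.97×2π×0.1491×1) = 0.119 K/W
R_total = 0.7566 K/W
Q = ΔT/R_total = 354/0.7566
Q = 468 W/m
T_interface = T_inner − Q·ΣR(inner→interface) = 387 − 468×0.6376

T ≈ 88.7 °C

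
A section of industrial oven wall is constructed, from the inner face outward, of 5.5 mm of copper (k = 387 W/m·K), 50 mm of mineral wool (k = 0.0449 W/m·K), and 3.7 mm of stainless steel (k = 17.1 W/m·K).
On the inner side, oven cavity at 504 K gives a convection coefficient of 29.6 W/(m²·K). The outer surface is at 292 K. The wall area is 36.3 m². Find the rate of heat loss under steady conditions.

Series thermal resistances:
R_inner film = 1/(h_i·A) = 1/(29.6×36.3) = 9.307×10^-4 K/W
R_copper = L/(kA) = 0.0055/(387×36.3) = 3.915×10^-7 K/W
R_mineral wool = L/(kA) = 0.05/(0.0449×36.3) = 0.03068 K/W
R_stainless steel = L/(kA) = 0.0037/(17.1×36.3) = 5.961×10^-6 K/W
R_total = 0.03161 K/W
Q = ΔT / R_total = 212 / 0.03161

Q ≈ 6710 W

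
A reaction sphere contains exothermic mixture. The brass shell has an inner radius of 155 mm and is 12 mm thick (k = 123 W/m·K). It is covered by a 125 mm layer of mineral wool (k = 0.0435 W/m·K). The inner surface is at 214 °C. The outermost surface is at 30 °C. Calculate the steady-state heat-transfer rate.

For a spherical shell R = (1/r₁ − 1/r₂)/(4πk); film R = 1/(h·4πr²). In series:
R_brass shell = (1/0.155 − 1/0.167)/(4π×123) = 2.999×10^-4 K/W
R_mineral wool = (1/0.167 − 1/0.292)/(4π×0.0435) = 4.689 K/W
R_total = 4.69 K/W
Q = ΔT/R_total = 184/4.69

Q ≈ 39.2 W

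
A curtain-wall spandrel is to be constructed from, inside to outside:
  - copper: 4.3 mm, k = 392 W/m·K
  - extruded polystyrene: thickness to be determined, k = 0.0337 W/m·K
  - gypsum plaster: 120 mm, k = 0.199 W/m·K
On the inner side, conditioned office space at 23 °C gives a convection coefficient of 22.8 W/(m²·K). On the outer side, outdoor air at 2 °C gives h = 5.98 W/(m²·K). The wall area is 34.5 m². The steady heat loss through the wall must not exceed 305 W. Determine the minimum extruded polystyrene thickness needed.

L ≈ 52.6 mm

Treating each layer as a thermal resistance in series:
R_inner film = 1/(h_i·A) = 1/(22.8×34.5) = 0.001271 K/W
R_copper = L/(kA) = 0.0043/(392×34.5) = 3.18×10^-7 K/W
R_gypsum plaster = L/(kA) = 0.12/(0.199×34.5) = 0.01748 K/W
R_outer film = 1/(h_o·A) = 1/(5.98×34.5) = 0.004847 K/W
Sum of the known resistances R_other = 0.0236 K/W
Required total resistance R_tot = ΔT/Q_allow = 21/305 = 0.06885 K/W
R_extruded polystyrene = R_tot − R_other = 0.04526 K/W
L = R·k·A = 0.04526×0.0337×34.5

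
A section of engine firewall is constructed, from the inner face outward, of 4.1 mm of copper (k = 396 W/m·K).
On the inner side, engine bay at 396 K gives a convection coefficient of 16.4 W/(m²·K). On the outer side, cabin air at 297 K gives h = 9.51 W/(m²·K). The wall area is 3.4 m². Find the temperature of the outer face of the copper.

T ≈ 360 K

Thermal resistances in series:
R_inner film = 1/(h_i·A) = 1/(16.4×3.4) = 0.01793 K/W
R_copper = L/(kA) = 0.0041/(396×3.4) = 3.045×10^-6 K/W
R_outer film = 1/(h_o·A) = 1/(9.51×3.4) = 0.03093 K/W
R_total = 0.04886 K/W;  Q = ΔT/R_total = 99/0.04886 = 2026 W
T_interface = T_inner − Q·ΣR(inner→interface) = 396 − 2030×0.01794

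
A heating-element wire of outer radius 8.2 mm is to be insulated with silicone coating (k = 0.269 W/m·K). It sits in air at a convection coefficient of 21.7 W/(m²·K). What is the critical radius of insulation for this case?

For a cylinder r_cr = k/h = 0.269/21.7
r_cr = 12.4 mm; since the bare radius (8.2 mm) is below r_cr, adding a thin layer of insulation will *increase* heat loss.

r_cr ≈ 12.4 mm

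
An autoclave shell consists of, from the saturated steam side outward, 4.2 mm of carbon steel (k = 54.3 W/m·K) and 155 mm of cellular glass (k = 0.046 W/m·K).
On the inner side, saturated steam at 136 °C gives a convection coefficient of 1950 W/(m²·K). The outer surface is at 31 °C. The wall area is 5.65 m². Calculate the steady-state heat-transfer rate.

Thermal resistances in series:
R_inner film = 1/(h_i·A) = 1/(1950×5.65) = 9.076×10^-5 K/W
R_carbon steel = L/(kA) = 0.0042/(54.3×5.65) = 1.369×10^-5 K/W
R_cellular glass = L/(kA) = 0.155/(0.046×5.65) = 0.5964 K/W
R_total = 0.5965 K/W
Q = ΔT / R_total = 105 / 0.5965

Q ≈ 176 W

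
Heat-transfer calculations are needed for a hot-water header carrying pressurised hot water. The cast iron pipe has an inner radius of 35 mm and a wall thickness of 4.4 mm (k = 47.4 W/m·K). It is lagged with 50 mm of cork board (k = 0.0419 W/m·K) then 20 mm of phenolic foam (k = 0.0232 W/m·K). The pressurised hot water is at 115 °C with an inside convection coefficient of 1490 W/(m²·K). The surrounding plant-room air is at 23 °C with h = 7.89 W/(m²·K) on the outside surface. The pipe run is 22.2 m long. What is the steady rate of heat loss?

Per-layer cylindrical resistances, series-summed:
R_inner film = 1/(h_i·2πr₁L) = 1/(1490×2π×0.035×22.2) = 1.375×10^-4 K/W
R_cast iron pipe wall = ln(39.4/35)/(2π×47.4×22.2) = 1.791×10^-5 K/W
R_cork board = ln(89.4/39.4)/(2π×0.0419×22.2) = 0.1402 K/W
R_phenolic foam = ln(109.4/89.4)/(2π×0.0232×22.2) = 0.06239 K/W
R_outer film = 1/(h_o·2πr_oL) = 1/(7.89×2π×0.1094×22.2) = 0.008306 K/W
R_total = 0.211 K/W
Q = ΔT/R_total = 92/0.211

Q ≈ 436 W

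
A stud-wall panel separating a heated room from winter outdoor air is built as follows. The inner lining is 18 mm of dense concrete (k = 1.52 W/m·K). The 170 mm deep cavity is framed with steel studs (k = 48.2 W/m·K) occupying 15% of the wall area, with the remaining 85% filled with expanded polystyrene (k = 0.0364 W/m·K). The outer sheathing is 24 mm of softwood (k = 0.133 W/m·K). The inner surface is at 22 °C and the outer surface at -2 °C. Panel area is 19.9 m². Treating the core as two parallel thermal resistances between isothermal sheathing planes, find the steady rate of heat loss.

Q ≈ 2210 W

Sheathing layers in series; stud and cavity paths in parallel between them.
R_inner = 0.018/(1.52×19.9) = 5.951×10^-4 K/W
R_stud  = 0.17/(48.2×0.15×19.9) = 0.001182 K/W
R_cav   = 0.17/(0.0364×0.85×19.9) = 0.2761 K/W
1/R_core = 1/R_stud + 1/R_cav → R_core = 0.001177 K/W
R_outer = 0.024/(0.133×19.9) = 0.009068 K/W
R_total = 0.01084 K/W
Q = ΔT/R_total = 24/0.01084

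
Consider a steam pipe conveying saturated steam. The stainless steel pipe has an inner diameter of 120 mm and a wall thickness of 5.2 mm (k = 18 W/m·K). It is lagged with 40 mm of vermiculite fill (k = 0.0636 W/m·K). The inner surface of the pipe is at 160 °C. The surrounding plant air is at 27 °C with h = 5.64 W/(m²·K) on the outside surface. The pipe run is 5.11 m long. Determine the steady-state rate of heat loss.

Q ≈ 464 W

For a radial system each layer contributes R = ln(r_out/r_in)/(2πkL); films add R = 1/(hA).
R_stainless steel pipe wall = ln(65.2/60)/(2π×18×5.11) = 1.438×10^-4 K/W
R_vermiculite fill = ln(105.2/65.2)/(2π×0.0636×5.11) = 0.2343 K/W
R_outer film = 1/(h_o·2πr_oL) = 1/(5.64×2π×0.1052×5.11) = 0.05249 K/W
R_total = 0.2869 K/W
Q = ΔT/R_total = 133/0.2869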